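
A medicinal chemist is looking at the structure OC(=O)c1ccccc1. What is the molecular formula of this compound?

Walk through each heavy atom and fill implicit hydrogens from standard valence (C 4, N 3, O 2, S 2, halogen 1); for lowercase aromatic atoms, an aromatic c carries 1 H when it has two neighbours and 0 H with three, and aromatic n carries 0 H:
  atom 1: O, bond orders sum to 1 (valence 2) → 1 H
  atom 2: C, bond orders sum to 4 (valence 4) → 0 H
  atom 3: O, bond orders sum to 2 (valence 2) → 0 H
  atom 4: aromatic c, 3 neighbours → 0 H
  atom 5: aromatic c, 2 neighbours → 1 H
  atom 6: aromatic c, 2 neighbours → 1 H
  atom 7: aromatic c, 2 neighbours → 1 H
  atom 8: aromatic c, 2 neighbours → 1 H
  atom 9: aromatic c, 2 neighbours → 1 H
Totals → C:7, H:6, O:2.
In Hill order: C7H6O2.

C7H6O2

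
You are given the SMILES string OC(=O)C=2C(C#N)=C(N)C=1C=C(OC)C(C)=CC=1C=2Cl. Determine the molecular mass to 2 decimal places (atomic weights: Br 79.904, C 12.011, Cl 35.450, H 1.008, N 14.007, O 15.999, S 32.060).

290.70 g/mol

First, the molecular formula is C14H11ClN2O3 (counting implicit H from valence).
  C: 14 × 12.011 = 168.154
  Cl: 1 × 35.450 = 35.450
  H: 11 × 1.008 = 11.088
  N: 2 × 14.007 = 28.014
  O: 3 × 15.999 = 47.997
Sum: 14×12.011 + 1×35.450 + 11×1.008 + 2×14.007 + 3×15.999 = 290.703 → 290.70 g/mol.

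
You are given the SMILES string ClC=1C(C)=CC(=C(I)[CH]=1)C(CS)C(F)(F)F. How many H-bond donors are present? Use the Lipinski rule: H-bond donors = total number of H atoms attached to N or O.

Donors: find every N or O and count the H atoms it carries.
  (no N or O atoms present)
Lipinski HBD = 0.

0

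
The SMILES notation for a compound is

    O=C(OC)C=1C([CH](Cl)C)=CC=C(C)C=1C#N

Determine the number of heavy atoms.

Every atom symbol written in the SMILES (organic subset) is one heavy atom; implicit H are not written.
Heavy atoms by element → C:12, Cl:1, N:1, O:2.
Total: 16.

16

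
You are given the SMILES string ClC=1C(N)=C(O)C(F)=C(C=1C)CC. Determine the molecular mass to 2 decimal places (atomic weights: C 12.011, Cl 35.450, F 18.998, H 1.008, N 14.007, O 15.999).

203.64 g/mol

First, the molecular formula is C9H11ClFNO (counting implicit H from valence).
  C: 9 × 12.011 = 108.099
  Cl: 1 × 35.450 = 35.450
  F: 1 × 18.998 = 18.998
  H: 11 × 1.008 = 11.088
  N: 1 × 14.007 = 14.007
  O: 1 × 15.999 = 15.999
Sum: 9×12.011 + 1×35.450 + 1×18.998 + 11×1.008 + 1×14.007 + 1×15.999 = 203.641 → 203.64 g/mol.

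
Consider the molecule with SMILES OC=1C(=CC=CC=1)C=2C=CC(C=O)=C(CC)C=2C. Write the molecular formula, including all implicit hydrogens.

C16H16O2

Walk through each heavy atom and fill implicit hydrogens from standard valence (C 4, N 3, O 2, S 2, halogen 1):
  atom 1: O, bond orders sum to 1 (valence 2) → 1 H
  atom 2: C, bond orders sum to 4 (valence 4) → 0 H
  atom 3: C, bond orders sum to 4 (valence 4) → 0 H
  atom 4: C, bond orders sum to 3 (valence 4) → 1 H
  atom 5: C, bond orders sum to 3 (valence 4) → 1 H
  atom 6: C, bond orders sum to 3 (valence 4) → 1 H
  atom 7: C, bond orders sum to 3 (valence 4) → 1 H
  atom 8: C, bond orders sum to 4 (valence 4) → 0 H
  atom 9: C, bond orders sum to 3 (valence 4) → 1 H
  atom 10: C, bond orders sum to 3 (valence 4) → 1 H
  atom 11: C, bond orders sum to 4 (valence 4) → 0 H
  atom 12: C, bond orders sum to 3 (valence 4) → 1 H
  atom 13: O, bond orders sum to 2 (valence 2) → 0 H
  atom 14: C, bond orders sum to 4 (valence 4) → 0 H
  atom 15: C, bond orders sum to 2 (valence 4) → 2 H
  atom 16: C, bond orders sum to 1 (valence 4) → 3 H
  atom 17: C, bond orders sum to 4 (valence 4) → 0 H
  atom 18: C, bond orders sum to 1 (valence 4) → 3 H
Totals → C:16, H:16, O:2.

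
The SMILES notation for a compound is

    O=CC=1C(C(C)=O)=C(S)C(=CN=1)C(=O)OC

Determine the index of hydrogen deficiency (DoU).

Molecular formula: C10H9NO4S.
DoU = (2C + 2 + N − H − X) / 2, where X is the halogen count and O/S are ignored.
    = (2·10 + 2 + 1 − 9 − 0) / 2 = 14 / 2 = 7.

7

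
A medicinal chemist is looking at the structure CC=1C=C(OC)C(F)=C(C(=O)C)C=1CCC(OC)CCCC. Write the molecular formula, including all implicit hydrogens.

Walk through each heavy atom and fill implicit hydrogens from standard valence (C 4, N 3, O 2, S 2, halogen 1):
  atom 1: C, bond orders sum to 1 (valence 4) → 3 H
  atom 2: C, bond orders sum to 4 (valence 4) → 0 H
  atom 3: C, bond orders sum to 3 (valence 4) → 1 H
  atom 4: C, bond orders sum to 4 (valence 4) → 0 H
  atom 5: O, bond orders sum to 2 (valence 2) → 0 H
  atom 6: C, bond orders sum to 1 (valence 4) → 3 H
  atom 7: C, bond orders sum to 4 (valence 4) → 0 H
  atom 8: F (halogen, monovalent) → 0 H
  atom 9: C, bond orders sum to 4 (valence 4) → 0 H
  atom 10: C, bond orders sum to 4 (valence 4) → 0 H
  atom 11: O, bond orders sum to 2 (valence 2) → 0 H
  atom 12: C, bond orders sum to 1 (valence 4) → 3 H
  atom 13: C, bond orders sum to 4 (valence 4) → 0 H
  atom 14: C, bond orders sum to 2 (valence 4) → 2 H
  atom 15: C, bond orders sum to 2 (valence 4) → 2 H
  atom 16: C, bond orders sum to 3 (valence 4) → 1 H
  atom 17: O, bond orders sum to 2 (valence 2) → 0 H
  atom 18: C, bond orders sum to 1 (valence 4) → 3 H
  atom 19: C, bond orders sum to 2 (valence 4) → 2 H
  atom 20: C, bond orders sum to 2 (valence 4) → 2 H
  atom 21: C, bond orders sum to 2 (valence 4) → 2 H
  atom 22: C, bond orders sum to 1 (valence 4) → 3 H
Totals → C:18, H:27, F:1, O:3.

C18H27FO3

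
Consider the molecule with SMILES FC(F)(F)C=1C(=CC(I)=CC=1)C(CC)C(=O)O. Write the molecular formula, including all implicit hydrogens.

C11H10F3IO2

Walk through each heavy atom and fill implicit hydrogens from standard valence (C 4, N 3, O 2, S 2, halogen 1):
  atom 1: F (halogen, monovalent) → 0 H
  atom 2: C, bond orders sum to 4 (valence 4) → 0 H
  atom 3: F (halogen, monovalent) → 0 H
  atom 4: F (halogen, monovalent) → 0 H
  atom 5: C, bond orders sum to 4 (valence 4) → 0 H
  atom 6: C, bond orders sum to 4 (valence 4) → 0 H
  atom 7: C, bond orders sum to 3 (valence 4) → 1 H
  atom 8: C, bond orders sum to 4 (valence 4) → 0 H
  atom 9: I (halogen, monovalent) → 0 H
  atom 10: C, bond orders sum to 3 (valence 4) → 1 H
  atom 11: C, bond orders sum to 3 (valence 4) → 1 H
  atom 12: C, bond orders sum to 3 (valence 4) → 1 H
  atom 13: C, bond orders sum to 2 (valence 4) → 2 H
  atom 14: C, bond orders sum to 1 (valence 4) → 3 H
  atom 15: C, bond orders sum to 4 (valence 4) → 0 H
  atom 16: O, bond orders sum to 2 (valence 2) → 0 H
  atom 17: O, bond orders sum to 1 (valence 2) → 1 H
Totals → C:11, H:10, F:3, I:1, O:2.
In Hill order: C11H10F3IO2.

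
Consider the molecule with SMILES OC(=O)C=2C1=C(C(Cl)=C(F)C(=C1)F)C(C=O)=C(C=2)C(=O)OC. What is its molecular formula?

C14H7ClF2O5

Walk through each heavy atom and fill implicit hydrogens from standard valence (C 4, N 3, O 2, S 2, halogen 1):
  atom 1: O, bond orders sum to 1 (valence 2) → 1 H
  atom 2: C, bond orders sum to 4 (valence 4) → 0 H
  atom 3: O, bond orders sum to 2 (valence 2) → 0 H
  atom 4: C, bond orders sum to 4 (valence 4) → 0 H
  atom 5: C, bond orders sum to 4 (valence 4) → 0 H
  atom 6: C, bond orders sum to 4 (valence 4) → 0 H
  atom 7: C, bond orders sum to 4 (valence 4) → 0 H
  atom 8: Cl (halogen, monovalent) → 0 H
  atom 9: C, bond orders sum to 4 (valence 4) → 0 H
  atom 10: F (halogen, monovalent) → 0 H
  atom 11: C, bond orders sum to 4 (valence 4) → 0 H
  atom 12: C, bond orders sum to 3 (valence 4) → 1 H
  atom 13: F (halogen, monovalent) → 0 H
  atom 14: C, bond orders sum to 4 (valence 4) → 0 H
  atom 15: C, bond orders sum to 3 (valence 4) → 1 H
  atom 16: O, bond orders sum to 2 (valence 2) → 0 H
  atom 17: C, bond orders sum to 4 (valence 4) → 0 H
  atom 18: C, bond orders sum to 3 (valence 4) → 1 H
  atom 19: C, bond orders sum to 4 (valence 4) → 0 H
  atom 20: O, bond orders sum to 2 (valence 2) → 0 H
  atom 21: O, bond orders sum to 2 (valence 2) → 0 H
  atom 22: C, bond orders sum to 1 (valence 4) → 3 H
Totals → C:14, H:7, Cl:1, F:2, O:5.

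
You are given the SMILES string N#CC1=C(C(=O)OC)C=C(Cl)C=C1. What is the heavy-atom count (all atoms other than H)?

13

Every atom symbol written in the SMILES (organic subset) is one heavy atom; implicit H are not written.
Heavy atoms by element → C:9, Cl:1, N:1, O:2.
Total: 13.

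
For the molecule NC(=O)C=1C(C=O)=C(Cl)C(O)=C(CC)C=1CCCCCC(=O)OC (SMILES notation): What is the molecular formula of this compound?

C17H22ClNO5

Walk through each heavy atom and fill implicit hydrogens from standard valence (C 4, N 3, O 2, S 2, halogen 1):
  atom 1: N, bond orders sum to 1 (valence 3) → 2 H
  atom 2: C, bond orders sum to 4 (valence 4) → 0 H
  atom 3: O, bond orders sum to 2 (valence 2) → 0 H
  atom 4: C, bond orders sum to 4 (valence 4) → 0 H
  atom 5: C, bond orders sum to 4 (valence 4) → 0 H
  atom 6: C, bond orders sum to 3 (valence 4) → 1 H
  atom 7: O, bond orders sum to 2 (valence 2) → 0 H
  atom 8: C, bond orders sum to 4 (valence 4) → 0 H
  atom 9: Cl (halogen, monovalent) → 0 H
  atom 10: C, bond orders sum to 4 (valence 4) → 0 H
  atom 11: O, bond orders sum to 1 (valence 2) → 1 H
  atom 12: C, bond orders sum to 4 (valence 4) → 0 H
  atom 13: C, bond orders sum to 2 (valence 4) → 2 H
  atom 14: C, bond orders sum to 1 (valence 4) → 3 H
  atom 15: C, bond orders sum to 4 (valence 4) → 0 H
  atom 16: C, bond orders sum to 2 (valence 4) → 2 H
  atom 17: C, bond orders sum to 2 (valence 4) → 2 H
  atom 18: C, bond orders sum to 2 (valence 4) → 2 H
  atom 19: C, bond orders sum to 2 (valence 4) → 2 H
  atom 20: C, bond orders sum to 2 (valence 4) → 2 H
  atom 21: C, bond orders sum to 4 (valence 4) → 0 H
  atom 22: O, bond orders sum to 2 (valence 2) → 0 H
  atom 23: O, bond orders sum to 2 (valence 2) → 0 H
  atom 24: C, bond orders sum to 1 (valence 4) → 3 H
Totals → C:17, H:22, Cl:1, N:1, O:5.
In Hill order: C17H22ClNO5.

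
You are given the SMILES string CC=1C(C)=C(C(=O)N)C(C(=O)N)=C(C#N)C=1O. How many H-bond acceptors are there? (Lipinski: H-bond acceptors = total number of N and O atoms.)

N atoms: 3; O atoms: 3.
Lipinski HBA = 3 + 3 = 6.

6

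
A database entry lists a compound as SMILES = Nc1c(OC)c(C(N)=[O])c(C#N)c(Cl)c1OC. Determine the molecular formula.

Walk through each heavy atom and fill implicit hydrogens from standard valence (C 4, N 3, O 2, S 2, halogen 1); for lowercase aromatic atoms, an aromatic c carries 1 H when it has two neighbours and 0 H with three, and aromatic n carries 0 H:
  atom 1: N, bond orders sum to 1 (valence 3) → 2 H
  atom 2: aromatic c, 3 neighbours → 0 H
  atom 3: aromatic c, 3 neighbours → 0 H
  atom 4: O, bond orders sum to 2 (valence 2) → 0 H
  atom 5: C, bond orders sum to 1 (valence 4) → 3 H
  atom 6: aromatic c, 3 neighbours → 0 H
  atom 7: C, bond orders sum to 4 (valence 4) → 0 H
  atom 8: N, bond orders sum to 1 (valence 3) → 2 H
  atom 9: O with explicit H count 0
  atom 10: aromatic c, 3 neighbours → 0 H
  atom 11: C, bond orders sum to 4 (valence 4) → 0 H
  atom 12: N, bond orders sum to 3 (valence 3) → 0 H
  atom 13: aromatic c, 3 neighbours → 0 H
  atom 14: Cl (halogen, monovalent) → 0 H
  atom 15: aromatic c, 3 neighbours → 0 H
  atom 16: O, bond orders sum to 2 (valence 2) → 0 H
  atom 17: C, bond orders sum to 1 (valence 4) → 3 H
Totals → C:10, H:10, Cl:1, N:3, O:3.
In Hill order: C10H10ClN3O3.

C10H10ClN3O3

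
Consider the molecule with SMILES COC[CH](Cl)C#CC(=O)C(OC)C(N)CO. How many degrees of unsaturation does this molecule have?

3

Degree of unsaturation = (number of rings) + (number of π bonds).
Ring closures in the SMILES: 0.
π bonds: 1 double bond (each 1 DoU), 1 triple bond (each 2 DoU) → 3 DoU from unsaturation.
Total DoU = 0 + 3 = 3.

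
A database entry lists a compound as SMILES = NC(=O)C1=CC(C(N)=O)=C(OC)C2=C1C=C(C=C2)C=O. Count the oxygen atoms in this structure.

Scan the SMILES for O atoms (remember two-letter symbols like Cl and Br are single atoms).
Oxygen count: 4.

4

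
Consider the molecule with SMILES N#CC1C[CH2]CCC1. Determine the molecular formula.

Walk through each heavy atom and fill implicit hydrogens from standard valence (C 4, N 3, O 2, S 2, halogen 1):
  atom 1: N, bond orders sum to 3 (valence 3) → 0 H
  atom 2: C, bond orders sum to 4 (valence 4) → 0 H
  atom 3: C, bond orders sum to 3 (valence 4) → 1 H
  atom 4: C, bond orders sum to 2 (valence 4) → 2 H
  atom 5: C with explicit H count 2
  atom 6: C, bond orders sum to 2 (valence 4) → 2 H
  atom 7: C, bond orders sum to 2 (valence 4) → 2 H
  atom 8: C, bond orders sum to 2 (valence 4) → 2 H
Totals → C:7, H:11, N:1.

C7H11N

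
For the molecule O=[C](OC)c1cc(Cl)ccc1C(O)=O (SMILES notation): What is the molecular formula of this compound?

C9H7ClO4

Walk through each heavy atom and fill implicit hydrogens from standard valence (C 4, N 3, O 2, S 2, halogen 1); for lowercase aromatic atoms, an aromatic c carries 1 H when it has two neighbours and 0 H with three, and aromatic n carries 0 H:
  atom 1: O, bond orders sum to 2 (valence 2) → 0 H
  atom 2: C with explicit H count 0
  atom 3: O, bond orders sum to 2 (valence 2) → 0 H
  atom 4: C, bond orders sum to 1 (valence 4) → 3 H
  atom 5: aromatic c, 3 neighbours → 0 H
  atom 6: aromatic c, 2 neighbours → 1 H
  atom 7: aromatic c, 3 neighbours → 0 H
  atom 8: Cl (halogen, monovalent) → 0 H
  atom 9: aromatic c, 2 neighbours → 1 H
  atom 10: aromatic c, 2 neighbours → 1 H
  atom 11: aromatic c, 3 neighbours → 0 H
  atom 12: C, bond orders sum to 4 (valence 4) → 0 H
  atom 13: O, bond orders sum to 1 (valence 2) → 1 H
  atom 14: O, bond orders sum to 2 (valence 2) → 0 H
Totals → C:9, H:7, Cl:1, O:4.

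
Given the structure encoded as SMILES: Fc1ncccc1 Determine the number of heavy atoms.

Every atom symbol written in the SMILES (organic subset) is one heavy atom; implicit H are not written.
Heavy atoms by element → C:5, F:1, N:1.
Total: 7.

7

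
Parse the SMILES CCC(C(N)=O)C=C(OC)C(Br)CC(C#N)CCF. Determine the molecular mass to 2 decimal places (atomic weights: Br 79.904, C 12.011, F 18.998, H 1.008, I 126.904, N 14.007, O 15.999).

335.22 g/mol

First, the molecular formula is C13H20BrFN2O2 (counting implicit H from valence).
  Br: 1 × 79.904 = 79.904
  C: 13 × 12.011 = 156.143
  F: 1 × 18.998 = 18.998
  H: 20 × 1.008 = 20.160
  N: 2 × 14.007 = 28.014
  O: 2 × 15.999 = 31.998
Sum: 1×79.904 + 13×12.011 + 1×18.998 + 20×1.008 + 2×14.007 + 2×15.999 = 335.217 → 335.22 g/mol.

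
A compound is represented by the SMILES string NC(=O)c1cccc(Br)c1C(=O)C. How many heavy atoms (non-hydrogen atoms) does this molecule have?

13

Every atom symbol written in the SMILES (organic subset) is one heavy atom; implicit H are not written.
Heavy atoms by element → Br:1, C:9, N:1, O:2.
Total: 13.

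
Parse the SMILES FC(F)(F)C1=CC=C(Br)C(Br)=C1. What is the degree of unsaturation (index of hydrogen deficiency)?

4

Degree of unsaturation = (number of rings) + (number of π bonds).
Ring closures in the SMILES: 1.
π bonds: 3 double bonds (each 1 DoU) → 3 DoU from unsaturation.
Total DoU = 1 + 3 = 4.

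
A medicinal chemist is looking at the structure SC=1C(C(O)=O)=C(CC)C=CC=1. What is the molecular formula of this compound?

C9H10O2S

Walk through each heavy atom and fill implicit hydrogens from standard valence (C 4, N 3, O 2, S 2, halogen 1):
  atom 1: S, bond orders sum to 1 (valence 2) → 1 H
  atom 2: C, bond orders sum to 4 (valence 4) → 0 H
  atom 3: C, bond orders sum to 4 (valence 4) → 0 H
  atom 4: C, bond orders sum to 4 (valence 4) → 0 H
  atom 5: O, bond orders sum to 1 (valence 2) → 1 H
  atom 6: O, bond orders sum to 2 (valence 2) → 0 H
  atom 7: C, bond orders sum to 4 (valence 4) → 0 H
  atom 8: C, bond orders sum to 2 (valence 4) → 2 H
  atom 9: C, bond orders sum to 1 (valence 4) → 3 H
  atom 10: C, bond orders sum to 3 (valence 4) → 1 H
  atom 11: C, bond orders sum to 3 (valence 4) → 1 H
  atom 12: C, bond orders sum to 3 (valence 4) → 1 H
Totals → C:9, H:10, O:2, S:1.
In Hill order: C9H10O2S.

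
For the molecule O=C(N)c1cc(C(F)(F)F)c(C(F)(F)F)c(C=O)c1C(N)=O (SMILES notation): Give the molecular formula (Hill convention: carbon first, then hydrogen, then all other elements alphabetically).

C11H6F6N2O3

Walk through each heavy atom and fill implicit hydrogens from standard valence (C 4, N 3, O 2, S 2, halogen 1); for lowercase aromatic atoms, an aromatic c carries 1 H when it has two neighbours and 0 H with three, and aromatic n carries 0 H:
  atom 1: O, bond orders sum to 2 (valence 2) → 0 H
  atom 2: C, bond orders sum to 4 (valence 4) → 0 H
  atom 3: N, bond orders sum to 1 (valence 3) → 2 H
  atom 4: aromatic c, 3 neighbours → 0 H
  atom 5: aromatic c, 2 neighbours → 1 H
  atom 6: aromatic c, 3 neighbours → 0 H
  atom 7: C, bond orders sum to 4 (valence 4) → 0 H
  atom 8: F (halogen, monovalent) → 0 H
  atom 9: F (halogen, monovalent) → 0 H
  atom 10: F (halogen, monovalent) → 0 H
  atom 11: aromatic c, 3 neighbours → 0 H
  atom 12: C, bond orders sum to 4 (valence 4) → 0 H
  atom 13: F (halogen, monovalent) → 0 H
  atom 14: F (halogen, monovalent) → 0 H
  atom 15: F (halogen, monovalent) → 0 H
  atom 16: aromatic c, 3 neighbours → 0 H
  atom 17: C, bond orders sum to 3 (valence 4) → 1 H
  atom 18: O, bond orders sum to 2 (valence 2) → 0 H
  atom 19: aromatic c, 3 neighbours → 0 H
  atom 20: C, bond orders sum to 4 (valence 4) → 0 H
  atom 21: N, bond orders sum to 1 (valence 3) → 2 H
  atom 22: O, bond orders sum to 2 (valence 2) → 0 H
Totals → C:11, H:6, F:6, N:2, O:3.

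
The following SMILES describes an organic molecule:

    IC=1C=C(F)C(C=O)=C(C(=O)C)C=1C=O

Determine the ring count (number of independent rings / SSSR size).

In SMILES, each pair of matching ring-closure digits denotes one ring-closing bond; the number of such bonds equals the number of independent rings.
Ring-closure bonds here: 1.

1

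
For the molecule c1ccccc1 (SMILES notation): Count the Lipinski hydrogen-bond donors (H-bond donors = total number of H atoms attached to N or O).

0

Donors: find every N or O and count the H atoms it carries.
  (no N or O atoms present)
Lipinski HBD = 0.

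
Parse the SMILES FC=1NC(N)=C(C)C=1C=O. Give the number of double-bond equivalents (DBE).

Degree of unsaturation = (number of rings) + (number of π bonds).
Ring closures in the SMILES: 1.
π bonds: 3 double bonds (each 1 DoU) → 3 DoU from unsaturation.
Total DoU = 1 + 3 = 4.

4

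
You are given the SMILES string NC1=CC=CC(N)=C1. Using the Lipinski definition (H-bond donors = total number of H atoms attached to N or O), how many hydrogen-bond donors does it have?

Donors: find every N or O and count the H atoms it carries.
  atom 1 (N): bond orders sum to 1 → 2 H
  atom 7 (N): bond orders sum to 1 → 2 H
Lipinski HBD = 4.

4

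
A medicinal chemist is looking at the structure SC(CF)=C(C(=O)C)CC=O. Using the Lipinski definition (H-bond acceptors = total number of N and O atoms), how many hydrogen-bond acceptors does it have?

2

N atoms: 0; O atoms: 2.
Lipinski HBA = 0 + 2 = 2.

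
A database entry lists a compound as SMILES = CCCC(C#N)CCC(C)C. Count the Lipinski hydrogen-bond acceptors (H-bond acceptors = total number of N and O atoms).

1

N atoms: 1; O atoms: 0.
Lipinski HBA = 1 + 0 = 1.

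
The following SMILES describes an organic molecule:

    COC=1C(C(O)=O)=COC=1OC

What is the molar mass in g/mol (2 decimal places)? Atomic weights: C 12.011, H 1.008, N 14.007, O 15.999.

First, the molecular formula is C7H8O5 (counting implicit H from valence).
  C: 7 × 12.011 = 84.077
  H: 8 × 1.008 = 8.064
  O: 5 × 15.999 = 79.995
Sum: 7×12.011 + 8×1.008 + 5×15.999 = 172.136 → 172.14 g/mol.

172.14 g/mol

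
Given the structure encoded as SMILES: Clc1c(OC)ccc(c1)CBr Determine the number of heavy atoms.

Every atom symbol written in the SMILES (organic subset) is one heavy atom; implicit H are not written.
Heavy atoms by element → Br:1, C:8, Cl:1, O:1.
Total: 11.

11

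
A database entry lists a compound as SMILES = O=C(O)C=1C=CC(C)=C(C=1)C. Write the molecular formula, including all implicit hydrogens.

Walk through each heavy atom and fill implicit hydrogens from standard valence (C 4, N 3, O 2, S 2, halogen 1):
  atom 1: O, bond orders sum to 2 (valence 2) → 0 H
  atom 2: C, bond orders sum to 4 (valence 4) → 0 H
  atom 3: O, bond orders sum to 1 (valence 2) → 1 H
  atom 4: C, bond orders sum to 4 (valence 4) → 0 H
  atom 5: C, bond orders sum to 3 (valence 4) → 1 H
  atom 6: C, bond orders sum to 3 (valence 4) → 1 H
  atom 7: C, bond orders sum to 4 (valence 4) → 0 H
  atom 8: C, bond orders sum to 1 (valence 4) → 3 H
  atom 9: C, bond orders sum to 4 (valence 4) → 0 H
  atom 10: C, bond orders sum to 3 (valence 4) → 1 H
  atom 11: C, bond orders sum to 1 (valence 4) → 3 H
Totals → C:9, H:10, O:2.
In Hill order: C9H10O2.

C9H10O2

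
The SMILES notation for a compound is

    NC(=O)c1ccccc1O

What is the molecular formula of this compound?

Walk through each heavy atom and fill implicit hydrogens from standard valence (C 4, N 3, O 2, S 2, halogen 1); for lowercase aromatic atoms, an aromatic c carries 1 H when it has two neighbours and 0 H with three, and aromatic n carries 0 H:
  atom 1: N, bond orders sum to 1 (valence 3) → 2 H
  atom 2: C, bond orders sum to 4 (valence 4) → 0 H
  atom 3: O, bond orders sum to 2 (valence 2) → 0 H
  atom 4: aromatic c, 3 neighbours → 0 H
  atom 5: aromatic c, 2 neighbours → 1 H
  atom 6: aromatic c, 2 neighbours → 1 H
  atom 7: aromatic c, 2 neighbours → 1 H
  atom 8: aromatic c, 2 neighbours → 1 H
  atom 9: aromatic c, 3 neighbours → 0 H
  atom 10: O, bond orders sum to 1 (valence 2) → 1 H
Totals → C:7, H:7, N:1, O:2.
In Hill order: C7H7NO2.

C7H7NO2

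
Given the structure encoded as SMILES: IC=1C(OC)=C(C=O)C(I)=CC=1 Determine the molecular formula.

C8H6I2O2

Walk through each heavy atom and fill implicit hydrogens from standard valence (C 4, N 3, O 2, S 2, halogen 1):
  atom 1: I (halogen, monovalent) → 0 H
  atom 2: C, bond orders sum to 4 (valence 4) → 0 H
  atom 3: C, bond orders sum to 4 (valence 4) → 0 H
  atom 4: O, bond orders sum to 2 (valence 2) → 0 H
  atom 5: C, bond orders sum to 1 (valence 4) → 3 H
  atom 6: C, bond orders sum to 4 (valence 4) → 0 H
  atom 7: C, bond orders sum to 3 (valence 4) → 1 H
  atom 8: O, bond orders sum to 2 (valence 2) → 0 H
  atom 9: C, bond orders sum to 4 (valence 4) → 0 H
  atom 10: I (halogen, monovalent) → 0 H
  atom 11: C, bond orders sum to 3 (valence 4) → 1 H
  atom 12: C, bond orders sum to 3 (valence 4) → 1 H
Totals → C:8, H:6, I:2, O:2.
In Hill order: C8H6I2O2.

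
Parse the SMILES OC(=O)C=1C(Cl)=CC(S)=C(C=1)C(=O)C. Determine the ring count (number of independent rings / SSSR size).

1

In SMILES, each pair of matching ring-closure digits denotes one ring-closing bond; the number of such bonds equals the number of independent rings.
Ring-closure bonds here: 1.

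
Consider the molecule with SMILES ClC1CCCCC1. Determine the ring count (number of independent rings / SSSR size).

1

In SMILES, each pair of matching ring-closure digits denotes one ring-closing bond; the number of such bonds equals the number of independent rings.
Ring-closure bonds here: 1.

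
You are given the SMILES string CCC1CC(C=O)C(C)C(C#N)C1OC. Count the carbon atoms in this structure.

Count every carbon token in the SMILES (each C, including those in ring-closure positions and inside branches).
Carbon count: 12.

12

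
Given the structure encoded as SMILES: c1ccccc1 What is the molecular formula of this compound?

Walk through each heavy atom and fill implicit hydrogens from standard valence (C 4, N 3, O 2, S 2, halogen 1); for lowercase aromatic atoms, an aromatic c carries 1 H when it has two neighbours and 0 H with three, and aromatic n carries 0 H:
  atom 1: aromatic c, 2 neighbours → 1 H
  atom 2: aromatic c, 2 neighbours → 1 H
  atom 3: aromatic c, 2 neighbours → 1 H
  atom 4: aromatic c, 2 neighbours → 1 H
  atom 5: aromatic c, 2 neighbours → 1 H
  atom 6: aromatic c, 2 neighbours → 1 H
Totals → C:6, H:6.

C6H6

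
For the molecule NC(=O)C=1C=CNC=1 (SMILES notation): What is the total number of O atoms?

Scan the SMILES for O atoms (remember two-letter symbols like Cl and Br are single atoms).
Oxygen count: 1.

1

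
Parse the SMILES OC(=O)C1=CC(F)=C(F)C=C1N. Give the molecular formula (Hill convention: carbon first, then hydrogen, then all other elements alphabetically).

C7H5F2NO2

Walk through each heavy atom and fill implicit hydrogens from standard valence (C 4, N 3, O 2, S 2, halogen 1):
  atom 1: O, bond orders sum to 1 (valence 2) → 1 H
  atom 2: C, bond orders sum to 4 (valence 4) → 0 H
  atom 3: O, bond orders sum to 2 (valence 2) → 0 H
  atom 4: C, bond orders sum to 4 (valence 4) → 0 H
  atom 5: C, bond orders sum to 3 (valence 4) → 1 H
  atom 6: C, bond orders sum to 4 (valence 4) → 0 H
  atom 7: F (halogen, monovalent) → 0 H
  atom 8: C, bond orders sum to 4 (valence 4) → 0 H
  atom 9: F (halogen, monovalent) → 0 H
  atom 10: C, bond orders sum to 3 (valence 4) → 1 H
  atom 11: C, bond orders sum to 4 (valence 4) → 0 H
  atom 12: N, bond orders sum to 1 (valence 3) → 2 H
Totals → C:7, H:5, F:2, N:1, O:2.
In Hill order: C7H5F2NO2.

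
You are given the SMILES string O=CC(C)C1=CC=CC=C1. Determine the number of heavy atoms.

Every atom symbol written in the SMILES (organic subset) is one heavy atom; implicit H are not written.
Heavy atoms by element → C:9, O:1.
Total: 10.

10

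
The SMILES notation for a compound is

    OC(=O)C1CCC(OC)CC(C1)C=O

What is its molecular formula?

Walk through each heavy atom and fill implicit hydrogens from standard valence (C 4, N 3, O 2, S 2, halogen 1):
  atom 1: O, bond orders sum to 1 (valence 2) → 1 H
  atom 2: C, bond orders sum to 4 (valence 4) → 0 H
  atom 3: O, bond orders sum to 2 (valence 2) → 0 H
  atom 4: C, bond orders sum to 3 (valence 4) → 1 H
  atom 5: C, bond orders sum to 2 (valence 4) → 2 H
  atom 6: C, bond orders sum to 2 (valence 4) → 2 H
  atom 7: C, bond orders sum to 3 (valence 4) → 1 H
  atom 8: O, bond orders sum to 2 (valence 2) → 0 H
  atom 9: C, bond orders sum to 1 (valence 4) → 3 H
  atom 10: C, bond orders sum to 2 (valence 4) → 2 H
  atom 11: C, bond orders sum to 3 (valence 4) → 1 H
  atom 12: C, bond orders sum to 2 (valence 4) → 2 H
  atom 13: C, bond orders sum to 3 (valence 4) → 1 H
  atom 14: O, bond orders sum to 2 (valence 2) → 0 H
Totals → C:10, H:16, O:4.

C10H16O4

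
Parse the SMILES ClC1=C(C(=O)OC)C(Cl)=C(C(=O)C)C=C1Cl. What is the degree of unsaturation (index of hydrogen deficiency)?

6

Degree of unsaturation = (number of rings) + (number of π bonds).
Ring closures in the SMILES: 1.
π bonds: 5 double bonds (each 1 DoU) → 5 DoU from unsaturation.
Total DoU = 1 + 5 = 6.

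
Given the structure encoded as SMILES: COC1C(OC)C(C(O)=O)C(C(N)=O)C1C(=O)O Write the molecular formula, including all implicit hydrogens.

Walk through each heavy atom and fill implicit hydrogens from standard valence (C 4, N 3, O 2, S 2, halogen 1):
  atom 1: C, bond orders sum to 1 (valence 4) → 3 H
  atom 2: O, bond orders sum to 2 (valence 2) → 0 H
  atom 3: C, bond orders sum to 3 (valence 4) → 1 H
  atom 4: C, bond orders sum to 3 (valence 4) → 1 H
  atom 5: O, bond orders sum to 2 (valence 2) → 0 H
  atom 6: C, bond orders sum to 1 (valence 4) → 3 H
  atom 7: C, bond orders sum to 3 (valence 4) → 1 H
  atom 8: C, bond orders sum to 4 (valence 4) → 0 H
  atom 9: O, bond orders sum to 1 (valence 2) → 1 H
  atom 10: O, bond orders sum to 2 (valence 2) → 0 H
  atom 11: C, bond orders sum to 3 (valence 4) → 1 H
  atom 12: C, bond orders sum to 4 (valence 4) → 0 H
  atom 13: N, bond orders sum to 1 (valence 3) → 2 H
  atom 14: O, bond orders sum to 2 (valence 2) → 0 H
  atom 15: C, bond orders sum to 3 (valence 4) → 1 H
  atom 16: C, bond orders sum to 4 (valence 4) → 0 H
  atom 17: O, bond orders sum to 2 (valence 2) → 0 H
  atom 18: O, bond orders sum to 1 (valence 2) → 1 H
Totals → C:10, H:15, N:1, O:7.

C10H15NO7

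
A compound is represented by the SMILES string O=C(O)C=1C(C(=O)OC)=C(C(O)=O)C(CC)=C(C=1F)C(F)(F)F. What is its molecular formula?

C13H10F4O6

Walk through each heavy atom and fill implicit hydrogens from standard valence (C 4, N 3, O 2, S 2, halogen 1):
  atom 1: O, bond orders sum to 2 (valence 2) → 0 H
  atom 2: C, bond orders sum to 4 (valence 4) → 0 H
  atom 3: O, bond orders sum to 1 (valence 2) → 1 H
  atom 4: C, bond orders sum to 4 (valence 4) → 0 H
  atom 5: C, bond orders sum to 4 (valence 4) → 0 H
  atom 6: C, bond orders sum to 4 (valence 4) → 0 H
  atom 7: O, bond orders sum to 2 (valence 2) → 0 H
  atom 8: O, bond orders sum to 2 (valence 2) → 0 H
  atom 9: C, bond orders sum to 1 (valence 4) → 3 H
  atom 10: C, bond orders sum to 4 (valence 4) → 0 H
  atom 11: C, bond orders sum to 4 (valence 4) → 0 H
  atom 12: O, bond orders sum to 1 (valence 2) → 1 H
  atom 13: O, bond orders sum to 2 (valence 2) → 0 H
  atom 14: C, bond orders sum to 4 (valence 4) → 0 H
  atom 15: C, bond orders sum to 2 (valence 4) → 2 H
  atom 16: C, bond orders sum to 1 (valence 4) → 3 H
  atom 17: C, bond orders sum to 4 (valence 4) → 0 H
  atom 18: C, bond orders sum to 4 (valence 4) → 0 H
  atom 19: F (halogen, monovalent) → 0 H
  atom 20: C, bond orders sum to 4 (valence 4) → 0 H
  atom 21: F (halogen, monovalent) → 0 H
  atom 22: F (halogen, monovalent) → 0 H
  atom 23: F (halogen, monovalent) → 0 H
Totals → C:13, H:10, F:4, O:6.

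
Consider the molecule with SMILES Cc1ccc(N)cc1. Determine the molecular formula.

C7H9N

Walk through each heavy atom and fill implicit hydrogens from standard valence (C 4, N 3, O 2, S 2, halogen 1); for lowercase aromatic atoms, an aromatic c carries 1 H when it has two neighbours and 0 H with three, and aromatic n carries 0 H:
  atom 1: C, bond orders sum to 1 (valence 4) → 3 H
  atom 2: aromatic c, 3 neighbours → 0 H
  atom 3: aromatic c, 2 neighbours → 1 H
  atom 4: aromatic c, 2 neighbours → 1 H
  atom 5: aromatic c, 3 neighbours → 0 H
  atom 6: N, bond orders sum to 1 (valence 3) → 2 H
  atom 7: aromatic c, 2 neighbours → 1 H
  atom 8: aromatic c, 2 neighbours → 1 H
Totals → C:7, H:9, N:1.
In Hill order: C7H9N.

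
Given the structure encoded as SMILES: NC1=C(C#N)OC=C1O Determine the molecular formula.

Walk through each heavy atom and fill implicit hydrogens from standard valence (C 4, N 3, O 2, S 2, halogen 1):
  atom 1: N, bond orders sum to 1 (valence 3) → 2 H
  atom 2: C, bond orders sum to 4 (valence 4) → 0 H
  atom 3: C, bond orders sum to 4 (valence 4) → 0 H
  atom 4: C, bond orders sum to 4 (valence 4) → 0 H
  atom 5: N, bond orders sum to 3 (valence 3) → 0 H
  atom 6: O, bond orders sum to 2 (valence 2) → 0 H
  atom 7: C, bond orders sum to 3 (valence 4) → 1 H
  atom 8: C, bond orders sum to 4 (valence 4) → 0 H
  atom 9: O, bond orders sum to 1 (valence 2) → 1 H
Totals → C:5, H:4, N:2, O:2.
In Hill order: C5H4N2O2.

C5H4N2O2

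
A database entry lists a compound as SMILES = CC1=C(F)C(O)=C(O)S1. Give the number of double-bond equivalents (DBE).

Degree of unsaturation = (number of rings) + (number of π bonds).
Ring closures in the SMILES: 1.
π bonds: 2 double bonds (each 1 DoU) → 2 DoU from unsaturation.
Total DoU = 1 + 2 = 3.

3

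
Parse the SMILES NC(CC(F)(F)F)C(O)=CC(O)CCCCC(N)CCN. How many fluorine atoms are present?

Scan the SMILES for F atoms (remember two-letter symbols like Cl and Br are single atoms).
Fluorine count: 3.

3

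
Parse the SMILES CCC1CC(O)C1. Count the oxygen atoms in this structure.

1

Scan the SMILES for O atoms (remember two-letter symbols like Cl and Br are single atoms).
Oxygen count: 1.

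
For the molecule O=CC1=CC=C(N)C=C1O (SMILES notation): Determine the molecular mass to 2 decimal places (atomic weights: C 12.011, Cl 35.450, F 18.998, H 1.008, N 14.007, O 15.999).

First, the molecular formula is C7H7NO2 (counting implicit H from valence).
  C: 7 × 12.011 = 84.077
  H: 7 × 1.008 = 7.056
  N: 1 × 14.007 = 14.007
  O: 2 × 15.999 = 31.998
Sum: 7×12.011 + 7×1.008 + 1×14.007 + 2×15.999 = 137.138 → 137.14 g/mol.

137.14 g/mol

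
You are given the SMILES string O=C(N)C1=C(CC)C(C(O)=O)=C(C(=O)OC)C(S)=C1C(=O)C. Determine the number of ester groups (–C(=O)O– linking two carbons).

The ester motif appears at heavy-atom position 13 in the SMILES.
Other groups present: 1 amide, 1 carboxylic acid, 1 ketone, 1 thiol.
Ester count: 1.

1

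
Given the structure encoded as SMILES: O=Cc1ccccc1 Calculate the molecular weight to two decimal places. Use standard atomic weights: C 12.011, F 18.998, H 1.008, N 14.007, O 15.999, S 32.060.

106.12 g/mol

First, the molecular formula is C7H6O (counting implicit H from valence).
  C: 7 × 12.011 = 84.077
  H: 6 × 1.008 = 6.048
  O: 1 × 15.999 = 15.999
Sum: 7×12.011 + 6×1.008 + 1×15.999 = 106.124 → 106.12 g/mol.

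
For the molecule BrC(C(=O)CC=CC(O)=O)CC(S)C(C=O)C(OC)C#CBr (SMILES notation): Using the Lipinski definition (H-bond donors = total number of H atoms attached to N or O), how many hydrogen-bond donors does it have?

Donors: find every N or O and count the H atoms it carries.
  atom 4 (O): bond orders sum to 2 → 0 H
  atom 9 (O): bond orders sum to 1 → 1 H
  atom 10 (O): bond orders sum to 2 → 0 H
  atom 16 (O): bond orders sum to 2 → 0 H
  atom 18 (O): bond orders sum to 2 → 0 H
Lipinski HBD = 1.

1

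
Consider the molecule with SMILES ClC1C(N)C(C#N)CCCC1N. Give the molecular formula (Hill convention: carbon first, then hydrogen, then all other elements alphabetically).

Walk through each heavy atom and fill implicit hydrogens from standard valence (C 4, N 3, O 2, S 2, halogen 1):
  atom 1: Cl (halogen, monovalent) → 0 H
  atom 2: C, bond orders sum to 3 (valence 4) → 1 H
  atom 3: C, bond orders sum to 3 (valence 4) → 1 H
  atom 4: N, bond orders sum to 1 (valence 3) → 2 H
  atom 5: C, bond orders sum to 3 (valence 4) → 1 H
  atom 6: C, bond orders sum to 4 (valence 4) → 0 H
  atom 7: N, bond orders sum to 3 (valence 3) → 0 H
  atom 8: C, bond orders sum to 2 (valence 4) → 2 H
  atom 9: C, bond orders sum to 2 (valence 4) → 2 H
  atom 10: C, bond orders sum to 2 (valence 4) → 2 H
  atom 11: C, bond orders sum to 3 (valence 4) → 1 H
  atom 12: N, bond orders sum to 1 (valence 3) → 2 H
Totals → C:8, H:14, Cl:1, N:3.
In Hill order: C8H14ClN3.

C8H14ClN3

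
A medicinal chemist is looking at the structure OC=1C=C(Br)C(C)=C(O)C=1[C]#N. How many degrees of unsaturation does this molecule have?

Degree of unsaturation = (number of rings) + (number of π bonds).
Ring closures in the SMILES: 1.
π bonds: 3 double bonds (each 1 DoU), 1 triple bond (each 2 DoU) → 5 DoU from unsaturation.
Total DoU = 1 + 5 = 6.

6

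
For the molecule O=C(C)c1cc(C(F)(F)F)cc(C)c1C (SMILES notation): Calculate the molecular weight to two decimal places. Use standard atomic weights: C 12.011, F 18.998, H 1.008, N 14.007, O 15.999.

216.20 g/mol

First, the molecular formula is C11H11F3O (counting implicit H from valence).
  C: 11 × 12.011 = 132.121
  F: 3 × 18.998 = 56.994
  H: 11 × 1.008 = 11.088
  O: 1 × 15.999 = 15.999
Sum: 11×12.011 + 3×18.998 + 11×1.008 + 1×15.999 = 216.202 → 216.20 g/mol.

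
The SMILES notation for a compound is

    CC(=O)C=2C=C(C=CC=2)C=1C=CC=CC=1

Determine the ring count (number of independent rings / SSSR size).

2

In SMILES, each pair of matching ring-closure digits denotes one ring-closing bond; the number of such bonds equals the number of independent rings.
Ring-closure bonds here: 2.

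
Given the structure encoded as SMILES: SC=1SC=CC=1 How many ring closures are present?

In SMILES, each pair of matching ring-closure digits denotes one ring-closing bond; the number of such bonds equals the number of independent rings.
Ring-closure bonds here: 1.

1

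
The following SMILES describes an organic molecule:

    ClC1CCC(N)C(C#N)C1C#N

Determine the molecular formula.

Walk through each heavy atom and fill implicit hydrogens from standard valence (C 4, N 3, O 2, S 2, halogen 1):
  atom 1: Cl (halogen, monovalent) → 0 H
  atom 2: C, bond orders sum to 3 (valence 4) → 1 H
  atom 3: C, bond orders sum to 2 (valence 4) → 2 H
  atom 4: C, bond orders sum to 2 (valence 4) → 2 H
  atom 5: C, bond orders sum to 3 (valence 4) → 1 H
  atom 6: N, bond orders sum to 1 (valence 3) → 2 H
  atom 7: C, bond orders sum to 3 (valence 4) → 1 H
  atom 8: C, bond orders sum to 4 (valence 4) → 0 H
  atom 9: N, bond orders sum to 3 (valence 3) → 0 H
  atom 10: C, bond orders sum to 3 (valence 4) → 1 H
  atom 11: C, bond orders sum to 4 (valence 4) → 0 H
  atom 12: N, bond orders sum to 3 (valence 3) → 0 H
Totals → C:8, H:10, Cl:1, N:3.

C8H10ClN3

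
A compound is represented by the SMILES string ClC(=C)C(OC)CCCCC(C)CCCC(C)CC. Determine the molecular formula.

Walk through each heavy atom and fill implicit hydrogens from standard valence (C 4, N 3, O 2, S 2, halogen 1):
  atom 1: Cl (halogen, monovalent) → 0 H
  atom 2: C, bond orders sum to 4 (valence 4) → 0 H
  atom 3: C, bond orders sum to 2 (valence 4) → 2 H
  atom 4: C, bond orders sum to 3 (valence 4) → 1 H
  atom 5: O, bond orders sum to 2 (valence 2) → 0 H
  atom 6: C, bond orders sum to 1 (valence 4) → 3 H
  atom 7: C, bond orders sum to 2 (valence 4) → 2 H
  atom 8: C, bond orders sum to 2 (valence 4) → 2 H
  atom 9: C, bond orders sum to 2 (valence 4) → 2 H
  atom 10: C, bond orders sum to 2 (valence 4) → 2 H
  atom 11: C, bond orders sum to 3 (valence 4) → 1 H
  atom 12: C, bond orders sum to 1 (valence 4) → 3 H
  atom 13: C, bond orders sum to 2 (valence 4) → 2 H
  atom 14: C, bond orders sum to 2 (valence 4) → 2 H
  atom 15: C, bond orders sum to 2 (valence 4) → 2 H
  atom 16: C, bond orders sum to 3 (valence 4) → 1 H
  atom 17: C, bond orders sum to 1 (valence 4) → 3 H
  atom 18: C, bond orders sum to 2 (valence 4) → 2 H
  atom 19: C, bond orders sum to 1 (valence 4) → 3 H
Totals → C:17, H:33, Cl:1, O:1.

C17H33ClO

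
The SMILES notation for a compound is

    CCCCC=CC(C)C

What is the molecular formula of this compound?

C9H18

Walk through each heavy atom and fill implicit hydrogens from standard valence (C 4, N 3, O 2, S 2, halogen 1):
  atom 1: C, bond orders sum to 1 (valence 4) → 3 H
  atom 2: C, bond orders sum to 2 (valence 4) → 2 H
  atom 3: C, bond orders sum to 2 (valence 4) → 2 H
  atom 4: C, bond orders sum to 2 (valence 4) → 2 H
  atom 5: C, bond orders sum to 3 (valence 4) → 1 H
  atom 6: C, bond orders sum to 3 (valence 4) → 1 H
  atom 7: C, bond orders sum to 3 (valence 4) → 1 H
  atom 8: C, bond orders sum to 1 (valence 4) → 3 H
  atom 9: C, bond orders sum to 1 (valence 4) → 3 H
Totals → C:9, H:18.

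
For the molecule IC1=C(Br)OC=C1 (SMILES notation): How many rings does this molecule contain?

In SMILES, each pair of matching ring-closure digits denotes one ring-closing bond; the number of such bonds equals the number of independent rings.
Ring-closure bonds here: 1.

1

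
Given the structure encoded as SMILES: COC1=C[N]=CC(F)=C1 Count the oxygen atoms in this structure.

Scan the SMILES for O atoms (remember two-letter symbols like Cl and Br are single atoms).
Oxygen count: 1.

1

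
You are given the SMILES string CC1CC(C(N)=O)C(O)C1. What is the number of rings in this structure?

1

In SMILES, each pair of matching ring-closure digits denotes one ring-closing bond; the number of such bonds equals the number of independent rings.
Ring-closure bonds here: 1.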